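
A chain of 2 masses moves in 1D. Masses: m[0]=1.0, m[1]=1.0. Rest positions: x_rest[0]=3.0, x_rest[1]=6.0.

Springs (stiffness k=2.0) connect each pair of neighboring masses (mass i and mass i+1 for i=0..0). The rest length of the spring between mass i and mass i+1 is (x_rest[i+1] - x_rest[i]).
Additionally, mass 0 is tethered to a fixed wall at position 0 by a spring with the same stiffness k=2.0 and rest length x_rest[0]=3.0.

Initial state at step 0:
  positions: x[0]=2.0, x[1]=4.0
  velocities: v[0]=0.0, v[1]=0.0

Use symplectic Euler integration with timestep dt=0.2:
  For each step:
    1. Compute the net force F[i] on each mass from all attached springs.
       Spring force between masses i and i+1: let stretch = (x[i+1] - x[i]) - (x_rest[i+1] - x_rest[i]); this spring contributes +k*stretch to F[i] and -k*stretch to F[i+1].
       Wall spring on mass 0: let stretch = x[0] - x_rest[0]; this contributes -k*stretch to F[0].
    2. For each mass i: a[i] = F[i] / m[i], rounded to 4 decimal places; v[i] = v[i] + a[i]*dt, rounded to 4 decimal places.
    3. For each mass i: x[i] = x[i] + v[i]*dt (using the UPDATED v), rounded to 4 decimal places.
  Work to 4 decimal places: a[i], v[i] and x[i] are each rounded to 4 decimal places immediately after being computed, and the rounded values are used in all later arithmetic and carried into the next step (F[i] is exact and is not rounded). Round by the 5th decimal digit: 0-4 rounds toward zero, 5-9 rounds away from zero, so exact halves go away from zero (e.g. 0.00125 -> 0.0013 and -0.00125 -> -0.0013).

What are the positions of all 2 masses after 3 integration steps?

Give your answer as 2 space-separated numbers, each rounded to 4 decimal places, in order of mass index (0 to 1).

Answer: 2.0305 4.4490

Derivation:
Step 0: x=[2.0000 4.0000] v=[0.0000 0.0000]
Step 1: x=[2.0000 4.0800] v=[0.0000 0.4000]
Step 2: x=[2.0064 4.2336] v=[0.0320 0.7680]
Step 3: x=[2.0305 4.4490] v=[0.1203 1.0771]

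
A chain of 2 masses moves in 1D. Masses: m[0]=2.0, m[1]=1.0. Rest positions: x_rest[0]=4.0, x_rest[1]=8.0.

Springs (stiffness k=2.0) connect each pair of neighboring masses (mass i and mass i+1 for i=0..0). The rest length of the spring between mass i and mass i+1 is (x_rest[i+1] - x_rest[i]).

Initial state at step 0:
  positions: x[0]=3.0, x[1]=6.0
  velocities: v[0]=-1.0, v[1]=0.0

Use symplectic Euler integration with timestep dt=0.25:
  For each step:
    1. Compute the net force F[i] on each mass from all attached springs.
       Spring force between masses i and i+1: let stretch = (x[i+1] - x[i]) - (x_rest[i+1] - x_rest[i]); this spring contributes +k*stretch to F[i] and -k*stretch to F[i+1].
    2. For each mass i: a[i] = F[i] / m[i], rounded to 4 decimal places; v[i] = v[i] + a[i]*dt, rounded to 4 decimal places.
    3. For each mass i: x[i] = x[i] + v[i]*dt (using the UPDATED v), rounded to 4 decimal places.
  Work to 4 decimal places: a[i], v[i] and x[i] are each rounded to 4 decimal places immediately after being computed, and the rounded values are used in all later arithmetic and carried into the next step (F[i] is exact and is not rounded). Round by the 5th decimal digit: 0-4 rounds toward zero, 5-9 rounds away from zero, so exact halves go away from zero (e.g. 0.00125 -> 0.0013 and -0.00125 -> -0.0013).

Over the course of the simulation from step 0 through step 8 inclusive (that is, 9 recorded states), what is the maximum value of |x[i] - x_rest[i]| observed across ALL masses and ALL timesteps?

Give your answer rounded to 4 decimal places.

Step 0: x=[3.0000 6.0000] v=[-1.0000 0.0000]
Step 1: x=[2.6875 6.1250] v=[-1.2500 0.5000]
Step 2: x=[2.3399 6.3203] v=[-1.3906 0.7813]
Step 3: x=[1.9910 6.5181] v=[-1.3955 0.7911]
Step 4: x=[1.6751 6.6500] v=[-1.2637 0.5276]
Step 5: x=[1.4201 6.6601] v=[-1.0200 0.0402]
Step 6: x=[1.2426 6.5152] v=[-0.7100 -0.5798]
Step 7: x=[1.1446 6.2112] v=[-0.3919 -1.2161]
Step 8: x=[1.1133 5.7739] v=[-0.1253 -1.7494]
Max displacement = 2.8867

Answer: 2.8867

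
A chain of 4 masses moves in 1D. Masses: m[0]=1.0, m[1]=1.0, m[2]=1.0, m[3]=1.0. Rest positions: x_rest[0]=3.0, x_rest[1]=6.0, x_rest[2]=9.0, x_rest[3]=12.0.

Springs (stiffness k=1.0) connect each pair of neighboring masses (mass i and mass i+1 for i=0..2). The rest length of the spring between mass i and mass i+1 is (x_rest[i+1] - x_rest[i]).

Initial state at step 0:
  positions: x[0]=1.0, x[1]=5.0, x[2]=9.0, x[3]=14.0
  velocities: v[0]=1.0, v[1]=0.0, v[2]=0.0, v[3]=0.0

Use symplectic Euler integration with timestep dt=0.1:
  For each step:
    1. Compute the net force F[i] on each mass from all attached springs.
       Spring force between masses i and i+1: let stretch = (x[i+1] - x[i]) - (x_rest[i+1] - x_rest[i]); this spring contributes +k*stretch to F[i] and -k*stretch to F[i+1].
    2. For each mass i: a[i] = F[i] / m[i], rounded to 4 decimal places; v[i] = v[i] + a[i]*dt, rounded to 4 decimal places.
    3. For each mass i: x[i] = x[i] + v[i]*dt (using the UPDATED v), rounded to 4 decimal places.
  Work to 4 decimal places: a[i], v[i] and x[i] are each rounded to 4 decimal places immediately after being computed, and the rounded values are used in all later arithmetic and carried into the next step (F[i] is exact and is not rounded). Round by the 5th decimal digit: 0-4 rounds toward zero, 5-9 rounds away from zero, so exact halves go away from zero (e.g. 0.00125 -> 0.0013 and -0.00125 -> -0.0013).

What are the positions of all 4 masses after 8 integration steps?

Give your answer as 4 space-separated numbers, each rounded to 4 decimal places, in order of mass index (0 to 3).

Step 0: x=[1.0000 5.0000 9.0000 14.0000] v=[1.0000 0.0000 0.0000 0.0000]
Step 1: x=[1.1100 5.0000 9.0100 13.9800] v=[1.1000 0.0000 0.1000 -0.2000]
Step 2: x=[1.2289 5.0012 9.0296 13.9403] v=[1.1890 0.0120 0.1960 -0.3970]
Step 3: x=[1.3555 5.0050 9.0580 13.8815] v=[1.2662 0.0376 0.2842 -0.5881]
Step 4: x=[1.4886 5.0128 9.0941 13.8045] v=[1.3312 0.0780 0.3613 -0.7705]
Step 5: x=[1.6270 5.0262 9.1365 13.7104] v=[1.3836 0.1337 0.4242 -0.9415]
Step 6: x=[1.7694 5.0467 9.1836 13.6005] v=[1.4235 0.2048 0.4706 -1.0989]
Step 7: x=[1.9145 5.0758 9.2335 13.4764] v=[1.4512 0.2908 0.4986 -1.2406]
Step 8: x=[2.0612 5.1148 9.2842 13.3399] v=[1.4673 0.3904 0.5071 -1.3649]

Answer: 2.0612 5.1148 9.2842 13.3399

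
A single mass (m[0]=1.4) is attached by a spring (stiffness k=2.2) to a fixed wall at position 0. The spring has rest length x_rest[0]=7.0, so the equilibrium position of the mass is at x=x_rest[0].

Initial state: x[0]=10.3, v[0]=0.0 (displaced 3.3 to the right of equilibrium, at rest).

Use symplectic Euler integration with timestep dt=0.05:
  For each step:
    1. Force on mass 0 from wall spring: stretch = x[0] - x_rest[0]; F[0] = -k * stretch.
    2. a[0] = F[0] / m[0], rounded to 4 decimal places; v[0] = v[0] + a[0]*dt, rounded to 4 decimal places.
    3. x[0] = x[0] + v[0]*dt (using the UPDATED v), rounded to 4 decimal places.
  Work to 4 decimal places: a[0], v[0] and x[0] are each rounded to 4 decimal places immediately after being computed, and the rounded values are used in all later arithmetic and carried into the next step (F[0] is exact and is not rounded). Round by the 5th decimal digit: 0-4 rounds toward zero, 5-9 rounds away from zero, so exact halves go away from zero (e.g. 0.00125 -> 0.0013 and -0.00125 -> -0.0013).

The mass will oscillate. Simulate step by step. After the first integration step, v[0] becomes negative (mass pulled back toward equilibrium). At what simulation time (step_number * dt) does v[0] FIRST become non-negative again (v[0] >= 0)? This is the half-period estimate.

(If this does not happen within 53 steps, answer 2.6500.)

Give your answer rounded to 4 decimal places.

Step 0: x=[10.3000] v=[0.0000]
Step 1: x=[10.2870] v=[-0.2593]
Step 2: x=[10.2611] v=[-0.5176]
Step 3: x=[10.2224] v=[-0.7738]
Step 4: x=[10.1711] v=[-1.0270]
Step 5: x=[10.1073] v=[-1.2762]
Step 6: x=[10.0313] v=[-1.5203]
Step 7: x=[9.9434] v=[-1.7585]
Step 8: x=[9.8439] v=[-1.9898]
Step 9: x=[9.7332] v=[-2.2133]
Step 10: x=[9.6118] v=[-2.4281]
Step 11: x=[9.4801] v=[-2.6333]
Step 12: x=[9.3387] v=[-2.8282]
Step 13: x=[9.1881] v=[-3.0120]
Step 14: x=[9.0289] v=[-3.1839]
Step 15: x=[8.8617] v=[-3.3433]
Step 16: x=[8.6872] v=[-3.4896]
Step 17: x=[8.5061] v=[-3.6222]
Step 18: x=[8.3191] v=[-3.7405]
Step 19: x=[8.1269] v=[-3.8441]
Step 20: x=[7.9303] v=[-3.9326]
Step 21: x=[7.7300] v=[-4.0057]
Step 22: x=[7.5268] v=[-4.0631]
Step 23: x=[7.3216] v=[-4.1045]
Step 24: x=[7.1151] v=[-4.1298]
Step 25: x=[6.9082] v=[-4.1388]
Step 26: x=[6.7016] v=[-4.1316]
Step 27: x=[6.4962] v=[-4.1082]
Step 28: x=[6.2928] v=[-4.0686]
Step 29: x=[6.0922] v=[-4.0130]
Step 30: x=[5.8951] v=[-3.9417]
Step 31: x=[5.7024] v=[-3.8549]
Step 32: x=[5.5148] v=[-3.7529]
Step 33: x=[5.3330] v=[-3.6362]
Step 34: x=[5.1577] v=[-3.5052]
Step 35: x=[4.9897] v=[-3.3605]
Step 36: x=[4.8296] v=[-3.2026]
Step 37: x=[4.6780] v=[-3.0321]
Step 38: x=[4.5355] v=[-2.8497]
Step 39: x=[4.4027] v=[-2.6561]
Step 40: x=[4.2801] v=[-2.4520]
Step 41: x=[4.1682] v=[-2.2383]
Step 42: x=[4.0674] v=[-2.0158]
Step 43: x=[3.9781] v=[-1.7854]
Step 44: x=[3.9007] v=[-1.5480]
Step 45: x=[3.8355] v=[-1.3045]
Step 46: x=[3.7827] v=[-1.0559]
Step 47: x=[3.7425] v=[-0.8031]
Step 48: x=[3.7151] v=[-0.5472]
Step 49: x=[3.7006] v=[-0.2891]
Step 50: x=[3.6991] v=[-0.0299]
Step 51: x=[3.7106] v=[0.2295]
First v>=0 after going negative at step 51, time=2.5500

Answer: 2.5500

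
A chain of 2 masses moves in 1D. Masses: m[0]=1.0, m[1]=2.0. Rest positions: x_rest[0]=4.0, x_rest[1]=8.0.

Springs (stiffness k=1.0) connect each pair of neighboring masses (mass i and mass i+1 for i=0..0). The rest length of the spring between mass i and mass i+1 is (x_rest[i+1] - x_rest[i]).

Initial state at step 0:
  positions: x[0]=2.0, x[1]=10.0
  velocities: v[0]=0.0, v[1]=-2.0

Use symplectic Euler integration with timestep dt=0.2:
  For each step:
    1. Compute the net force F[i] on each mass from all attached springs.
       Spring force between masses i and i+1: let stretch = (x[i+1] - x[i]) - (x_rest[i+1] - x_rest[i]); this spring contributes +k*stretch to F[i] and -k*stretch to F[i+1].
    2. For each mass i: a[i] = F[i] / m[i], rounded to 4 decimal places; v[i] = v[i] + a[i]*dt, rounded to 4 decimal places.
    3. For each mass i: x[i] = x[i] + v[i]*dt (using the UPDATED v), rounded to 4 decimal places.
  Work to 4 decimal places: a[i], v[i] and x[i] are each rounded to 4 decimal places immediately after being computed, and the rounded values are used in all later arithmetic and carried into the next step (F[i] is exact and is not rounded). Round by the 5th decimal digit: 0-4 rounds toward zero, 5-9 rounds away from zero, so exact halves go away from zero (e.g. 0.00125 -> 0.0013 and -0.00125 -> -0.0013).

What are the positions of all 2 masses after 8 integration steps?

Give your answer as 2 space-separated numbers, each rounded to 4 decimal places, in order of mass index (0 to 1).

Answer: 4.8731 5.3634

Derivation:
Step 0: x=[2.0000 10.0000] v=[0.0000 -2.0000]
Step 1: x=[2.1600 9.5200] v=[0.8000 -2.4000]
Step 2: x=[2.4544 8.9728] v=[1.4720 -2.7360]
Step 3: x=[2.8495 8.3752] v=[1.9757 -2.9878]
Step 4: x=[3.3057 7.7471] v=[2.2808 -3.1404]
Step 5: x=[3.7795 7.1102] v=[2.3691 -3.1845]
Step 6: x=[4.2265 6.4867] v=[2.2352 -3.1176]
Step 7: x=[4.6039 5.8980] v=[1.8872 -2.9436]
Step 8: x=[4.8731 5.3634] v=[1.3460 -2.6730]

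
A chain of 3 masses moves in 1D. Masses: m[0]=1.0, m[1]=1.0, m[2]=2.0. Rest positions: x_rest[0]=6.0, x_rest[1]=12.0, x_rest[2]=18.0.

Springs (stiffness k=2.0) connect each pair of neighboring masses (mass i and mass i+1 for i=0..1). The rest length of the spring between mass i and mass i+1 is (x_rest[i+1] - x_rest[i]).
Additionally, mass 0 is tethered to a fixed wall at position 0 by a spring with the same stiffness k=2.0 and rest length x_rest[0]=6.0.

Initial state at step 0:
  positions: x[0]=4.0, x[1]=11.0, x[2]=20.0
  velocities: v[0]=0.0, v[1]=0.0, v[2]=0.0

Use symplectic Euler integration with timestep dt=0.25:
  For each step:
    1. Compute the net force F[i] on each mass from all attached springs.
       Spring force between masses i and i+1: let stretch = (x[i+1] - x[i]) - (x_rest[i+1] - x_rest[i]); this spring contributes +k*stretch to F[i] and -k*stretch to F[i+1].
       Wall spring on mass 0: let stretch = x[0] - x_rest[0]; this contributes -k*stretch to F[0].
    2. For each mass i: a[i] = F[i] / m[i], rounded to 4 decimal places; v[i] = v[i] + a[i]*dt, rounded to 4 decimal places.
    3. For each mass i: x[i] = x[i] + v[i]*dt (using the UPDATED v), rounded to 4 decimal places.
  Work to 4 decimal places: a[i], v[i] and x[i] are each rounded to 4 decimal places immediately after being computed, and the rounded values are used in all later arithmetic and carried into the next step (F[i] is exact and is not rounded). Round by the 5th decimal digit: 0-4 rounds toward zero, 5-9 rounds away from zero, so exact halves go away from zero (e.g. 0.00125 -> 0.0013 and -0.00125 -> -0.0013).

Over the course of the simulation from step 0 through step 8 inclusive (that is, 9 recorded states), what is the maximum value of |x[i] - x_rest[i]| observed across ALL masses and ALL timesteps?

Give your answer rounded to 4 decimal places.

Step 0: x=[4.0000 11.0000 20.0000] v=[0.0000 0.0000 0.0000]
Step 1: x=[4.3750 11.2500 19.8125] v=[1.5000 1.0000 -0.7500]
Step 2: x=[5.0625 11.7110 19.4649] v=[2.7500 1.8438 -1.3906]
Step 3: x=[5.9483 12.3101 19.0076] v=[3.5430 2.3965 -1.8291]
Step 4: x=[6.8858 12.9512 18.5067] v=[3.7498 2.5644 -2.0035]
Step 5: x=[7.7207 13.5286 18.0336] v=[3.3396 2.3095 -1.8924]
Step 6: x=[8.3165 13.9431 17.6539] v=[2.3832 1.6581 -1.5187]
Step 7: x=[8.5761 14.1182 17.4173] v=[1.0383 0.7002 -0.9464]
Step 8: x=[8.4564 14.0129 17.3495] v=[-0.4787 -0.4213 -0.2712]
Max displacement = 2.5761

Answer: 2.5761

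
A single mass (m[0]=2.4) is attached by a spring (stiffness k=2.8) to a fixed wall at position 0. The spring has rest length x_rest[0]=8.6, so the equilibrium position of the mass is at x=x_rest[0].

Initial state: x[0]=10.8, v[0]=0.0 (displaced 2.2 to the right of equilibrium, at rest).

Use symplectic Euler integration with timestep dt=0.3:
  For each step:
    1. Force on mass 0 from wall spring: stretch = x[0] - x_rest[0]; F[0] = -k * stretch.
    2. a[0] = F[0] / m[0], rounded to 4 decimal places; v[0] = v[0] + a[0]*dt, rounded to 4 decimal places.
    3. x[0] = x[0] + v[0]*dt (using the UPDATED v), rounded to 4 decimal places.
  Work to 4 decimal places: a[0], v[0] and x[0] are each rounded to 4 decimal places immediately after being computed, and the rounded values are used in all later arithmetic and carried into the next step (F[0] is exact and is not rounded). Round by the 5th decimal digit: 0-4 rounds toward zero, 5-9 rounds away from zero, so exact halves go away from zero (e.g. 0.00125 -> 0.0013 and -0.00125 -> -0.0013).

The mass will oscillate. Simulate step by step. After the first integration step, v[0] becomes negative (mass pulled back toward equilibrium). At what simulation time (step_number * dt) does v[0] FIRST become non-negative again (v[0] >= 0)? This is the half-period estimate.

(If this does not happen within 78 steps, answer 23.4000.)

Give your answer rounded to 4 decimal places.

Answer: 3.0000

Derivation:
Step 0: x=[10.8000] v=[0.0000]
Step 1: x=[10.5690] v=[-0.7700]
Step 2: x=[10.1312] v=[-1.4592]
Step 3: x=[9.5327] v=[-1.9951]
Step 4: x=[8.8362] v=[-2.3216]
Step 5: x=[8.1149] v=[-2.4043]
Step 6: x=[7.4446] v=[-2.2345]
Step 7: x=[6.8956] v=[-1.8301]
Step 8: x=[6.5255] v=[-1.2336]
Step 9: x=[6.3733] v=[-0.5075]
Step 10: x=[6.4548] v=[0.2718]
First v>=0 after going negative at step 10, time=3.0000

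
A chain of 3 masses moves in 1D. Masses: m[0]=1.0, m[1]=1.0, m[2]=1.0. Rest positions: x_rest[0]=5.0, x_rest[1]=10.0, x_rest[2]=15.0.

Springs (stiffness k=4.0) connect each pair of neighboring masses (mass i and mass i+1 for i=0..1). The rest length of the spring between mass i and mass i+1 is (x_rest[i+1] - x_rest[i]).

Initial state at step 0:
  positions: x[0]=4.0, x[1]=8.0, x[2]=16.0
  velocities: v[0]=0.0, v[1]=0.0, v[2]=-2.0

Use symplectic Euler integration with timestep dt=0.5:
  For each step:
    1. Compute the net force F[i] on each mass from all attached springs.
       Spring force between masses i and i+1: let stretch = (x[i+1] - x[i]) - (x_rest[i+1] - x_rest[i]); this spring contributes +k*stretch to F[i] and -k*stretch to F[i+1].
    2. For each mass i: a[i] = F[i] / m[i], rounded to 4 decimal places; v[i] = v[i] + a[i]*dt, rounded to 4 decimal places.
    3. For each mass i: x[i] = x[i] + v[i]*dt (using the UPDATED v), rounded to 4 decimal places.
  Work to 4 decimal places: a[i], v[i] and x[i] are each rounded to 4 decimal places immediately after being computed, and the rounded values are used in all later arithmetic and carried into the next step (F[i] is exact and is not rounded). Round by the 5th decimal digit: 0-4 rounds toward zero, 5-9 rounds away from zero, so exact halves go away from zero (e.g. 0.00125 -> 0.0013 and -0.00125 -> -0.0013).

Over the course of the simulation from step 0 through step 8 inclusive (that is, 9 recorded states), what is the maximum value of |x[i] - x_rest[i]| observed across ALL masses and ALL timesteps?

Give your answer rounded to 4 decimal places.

Answer: 5.0000

Derivation:
Step 0: x=[4.0000 8.0000 16.0000] v=[0.0000 0.0000 -2.0000]
Step 1: x=[3.0000 12.0000 12.0000] v=[-2.0000 8.0000 -8.0000]
Step 2: x=[6.0000 7.0000 13.0000] v=[6.0000 -10.0000 2.0000]
Step 3: x=[5.0000 7.0000 13.0000] v=[-2.0000 0.0000 0.0000]
Step 4: x=[1.0000 11.0000 12.0000] v=[-8.0000 8.0000 -2.0000]
Step 5: x=[2.0000 6.0000 15.0000] v=[2.0000 -10.0000 6.0000]
Step 6: x=[2.0000 6.0000 14.0000] v=[0.0000 0.0000 -2.0000]
Step 7: x=[1.0000 10.0000 10.0000] v=[-2.0000 8.0000 -8.0000]
Step 8: x=[4.0000 5.0000 11.0000] v=[6.0000 -10.0000 2.0000]
Max displacement = 5.0000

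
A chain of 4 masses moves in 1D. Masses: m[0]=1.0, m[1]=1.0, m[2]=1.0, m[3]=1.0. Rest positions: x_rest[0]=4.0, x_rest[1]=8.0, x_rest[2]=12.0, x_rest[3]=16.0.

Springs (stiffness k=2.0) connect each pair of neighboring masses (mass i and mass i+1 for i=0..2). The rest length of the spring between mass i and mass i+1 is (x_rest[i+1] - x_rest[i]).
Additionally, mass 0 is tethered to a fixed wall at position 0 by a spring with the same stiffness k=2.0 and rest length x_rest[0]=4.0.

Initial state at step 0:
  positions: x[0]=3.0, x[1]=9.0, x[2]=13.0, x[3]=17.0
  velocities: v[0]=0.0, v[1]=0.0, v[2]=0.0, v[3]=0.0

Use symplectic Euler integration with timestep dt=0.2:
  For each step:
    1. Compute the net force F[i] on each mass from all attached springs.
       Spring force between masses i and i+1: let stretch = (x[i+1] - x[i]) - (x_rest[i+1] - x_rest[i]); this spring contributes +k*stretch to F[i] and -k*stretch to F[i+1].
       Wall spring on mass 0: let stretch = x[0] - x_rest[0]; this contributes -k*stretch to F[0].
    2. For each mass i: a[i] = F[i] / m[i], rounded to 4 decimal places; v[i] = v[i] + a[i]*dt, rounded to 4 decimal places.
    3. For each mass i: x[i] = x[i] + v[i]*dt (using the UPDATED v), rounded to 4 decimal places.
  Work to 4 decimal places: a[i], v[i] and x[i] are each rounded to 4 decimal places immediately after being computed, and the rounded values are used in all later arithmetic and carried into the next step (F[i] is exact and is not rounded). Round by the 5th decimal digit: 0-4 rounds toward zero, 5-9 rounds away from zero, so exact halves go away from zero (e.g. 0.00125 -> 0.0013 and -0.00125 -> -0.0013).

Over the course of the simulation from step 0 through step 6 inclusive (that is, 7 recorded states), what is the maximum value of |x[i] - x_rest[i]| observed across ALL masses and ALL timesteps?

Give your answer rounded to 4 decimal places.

Answer: 1.3240

Derivation:
Step 0: x=[3.0000 9.0000 13.0000 17.0000] v=[0.0000 0.0000 0.0000 0.0000]
Step 1: x=[3.2400 8.8400 13.0000 17.0000] v=[1.2000 -0.8000 0.0000 0.0000]
Step 2: x=[3.6688 8.5648 12.9872 17.0000] v=[2.1440 -1.3760 -0.0640 0.0000]
Step 3: x=[4.1958 8.2517 12.9416 16.9990] v=[2.6349 -1.5654 -0.2278 -0.0051]
Step 4: x=[4.7116 7.9893 12.8454 16.9934] v=[2.5789 -1.3118 -0.4808 -0.0281]
Step 5: x=[5.1127 7.8532 12.6926 16.9759] v=[2.0053 -0.6804 -0.7640 -0.0873]
Step 6: x=[5.3240 7.8850 12.4953 16.9358] v=[1.0564 0.1592 -0.9864 -0.2006]
Max displacement = 1.3240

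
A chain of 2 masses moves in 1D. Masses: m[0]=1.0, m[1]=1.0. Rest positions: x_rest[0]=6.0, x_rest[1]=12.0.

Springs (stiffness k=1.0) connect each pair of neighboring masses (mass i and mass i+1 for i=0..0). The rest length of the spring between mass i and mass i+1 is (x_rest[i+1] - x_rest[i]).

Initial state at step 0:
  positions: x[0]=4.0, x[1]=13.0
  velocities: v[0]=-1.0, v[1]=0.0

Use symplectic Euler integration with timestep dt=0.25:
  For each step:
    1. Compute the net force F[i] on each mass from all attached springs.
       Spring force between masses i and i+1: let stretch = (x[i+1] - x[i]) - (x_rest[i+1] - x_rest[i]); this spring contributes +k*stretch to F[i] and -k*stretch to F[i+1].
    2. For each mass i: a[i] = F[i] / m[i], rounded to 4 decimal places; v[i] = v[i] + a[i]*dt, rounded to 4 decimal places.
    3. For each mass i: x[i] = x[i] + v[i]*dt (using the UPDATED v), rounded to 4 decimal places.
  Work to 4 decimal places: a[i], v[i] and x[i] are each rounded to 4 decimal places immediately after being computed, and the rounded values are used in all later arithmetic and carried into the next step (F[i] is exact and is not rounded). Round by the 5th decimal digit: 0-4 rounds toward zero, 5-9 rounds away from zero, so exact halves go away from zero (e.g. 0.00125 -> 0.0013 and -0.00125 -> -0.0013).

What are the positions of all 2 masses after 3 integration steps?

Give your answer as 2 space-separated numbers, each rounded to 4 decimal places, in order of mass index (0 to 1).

Answer: 4.3213 11.9287

Derivation:
Step 0: x=[4.0000 13.0000] v=[-1.0000 0.0000]
Step 1: x=[3.9375 12.8125] v=[-0.2500 -0.7500]
Step 2: x=[4.0547 12.4453] v=[0.4688 -1.4688]
Step 3: x=[4.3213 11.9287] v=[1.0665 -2.0665]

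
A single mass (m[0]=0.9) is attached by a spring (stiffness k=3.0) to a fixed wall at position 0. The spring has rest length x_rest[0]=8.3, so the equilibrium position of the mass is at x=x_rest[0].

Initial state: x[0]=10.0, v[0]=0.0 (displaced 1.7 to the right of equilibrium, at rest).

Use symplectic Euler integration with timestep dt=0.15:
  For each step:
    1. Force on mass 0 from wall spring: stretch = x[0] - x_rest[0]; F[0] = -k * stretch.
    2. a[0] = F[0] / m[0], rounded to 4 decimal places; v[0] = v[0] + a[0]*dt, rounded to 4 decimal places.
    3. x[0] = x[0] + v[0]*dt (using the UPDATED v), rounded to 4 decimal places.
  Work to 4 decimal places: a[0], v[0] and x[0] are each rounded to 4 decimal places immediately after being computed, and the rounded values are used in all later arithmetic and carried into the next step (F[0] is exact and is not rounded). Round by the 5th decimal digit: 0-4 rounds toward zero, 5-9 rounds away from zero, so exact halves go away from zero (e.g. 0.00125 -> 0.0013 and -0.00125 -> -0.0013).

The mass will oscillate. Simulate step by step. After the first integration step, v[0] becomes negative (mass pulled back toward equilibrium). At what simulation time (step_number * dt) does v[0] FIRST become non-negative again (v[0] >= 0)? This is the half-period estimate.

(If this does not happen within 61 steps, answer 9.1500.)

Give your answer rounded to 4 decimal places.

Step 0: x=[10.0000] v=[0.0000]
Step 1: x=[9.8725] v=[-0.8500]
Step 2: x=[9.6271] v=[-1.6363]
Step 3: x=[9.2821] v=[-2.2999]
Step 4: x=[8.8635] v=[-2.7910]
Step 5: x=[8.4026] v=[-3.0727]
Step 6: x=[7.9340] v=[-3.1240]
Step 7: x=[7.4929] v=[-2.9410]
Step 8: x=[7.1123] v=[-2.5375]
Step 9: x=[6.8207] v=[-1.9437]
Step 10: x=[6.6401] v=[-1.2041]
Step 11: x=[6.5840] v=[-0.3742]
Step 12: x=[6.6566] v=[0.4838]
First v>=0 after going negative at step 12, time=1.8000

Answer: 1.8000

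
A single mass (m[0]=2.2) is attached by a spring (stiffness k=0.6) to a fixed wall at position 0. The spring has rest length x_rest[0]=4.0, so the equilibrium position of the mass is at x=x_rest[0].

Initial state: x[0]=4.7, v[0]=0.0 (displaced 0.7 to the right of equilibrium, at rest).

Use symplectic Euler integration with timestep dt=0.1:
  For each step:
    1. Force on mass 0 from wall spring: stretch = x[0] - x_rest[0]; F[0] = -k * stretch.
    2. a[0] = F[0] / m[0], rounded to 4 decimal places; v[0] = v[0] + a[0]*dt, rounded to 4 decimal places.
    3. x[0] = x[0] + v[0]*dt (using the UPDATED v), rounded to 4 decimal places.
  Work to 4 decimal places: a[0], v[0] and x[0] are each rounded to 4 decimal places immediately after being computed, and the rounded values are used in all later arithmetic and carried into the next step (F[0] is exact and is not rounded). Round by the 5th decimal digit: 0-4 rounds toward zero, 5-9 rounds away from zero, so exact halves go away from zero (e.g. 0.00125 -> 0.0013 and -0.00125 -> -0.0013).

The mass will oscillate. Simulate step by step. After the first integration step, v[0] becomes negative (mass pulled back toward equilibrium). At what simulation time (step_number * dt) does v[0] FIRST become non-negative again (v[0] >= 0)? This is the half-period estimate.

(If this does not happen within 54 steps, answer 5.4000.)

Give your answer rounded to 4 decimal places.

Answer: 5.4000

Derivation:
Step 0: x=[4.7000] v=[0.0000]
Step 1: x=[4.6981] v=[-0.0191]
Step 2: x=[4.6943] v=[-0.0381]
Step 3: x=[4.6886] v=[-0.0570]
Step 4: x=[4.6810] v=[-0.0758]
Step 5: x=[4.6716] v=[-0.0944]
Step 6: x=[4.6603] v=[-0.1127]
Step 7: x=[4.6472] v=[-0.1307]
Step 8: x=[4.6324] v=[-0.1484]
Step 9: x=[4.6158] v=[-0.1657]
Step 10: x=[4.5976] v=[-0.1825]
Step 11: x=[4.5777] v=[-0.1988]
Step 12: x=[4.5562] v=[-0.2146]
Step 13: x=[4.5332] v=[-0.2298]
Step 14: x=[4.5088] v=[-0.2443]
Step 15: x=[4.4830] v=[-0.2582]
Step 16: x=[4.4559] v=[-0.2714]
Step 17: x=[4.4275] v=[-0.2838]
Step 18: x=[4.3980] v=[-0.2955]
Step 19: x=[4.3674] v=[-0.3064]
Step 20: x=[4.3358] v=[-0.3164]
Step 21: x=[4.3032] v=[-0.3256]
Step 22: x=[4.2698] v=[-0.3339]
Step 23: x=[4.2357] v=[-0.3413]
Step 24: x=[4.2009] v=[-0.3477]
Step 25: x=[4.1656] v=[-0.3532]
Step 26: x=[4.1298] v=[-0.3577]
Step 27: x=[4.0937] v=[-0.3612]
Step 28: x=[4.0573] v=[-0.3638]
Step 29: x=[4.0208] v=[-0.3654]
Step 30: x=[3.9842] v=[-0.3660]
Step 31: x=[3.9476] v=[-0.3656]
Step 32: x=[3.9112] v=[-0.3642]
Step 33: x=[3.8750] v=[-0.3618]
Step 34: x=[3.8392] v=[-0.3584]
Step 35: x=[3.8038] v=[-0.3540]
Step 36: x=[3.7689] v=[-0.3487]
Step 37: x=[3.7347] v=[-0.3424]
Step 38: x=[3.7012] v=[-0.3352]
Step 39: x=[3.6685] v=[-0.3271]
Step 40: x=[3.6367] v=[-0.3181]
Step 41: x=[3.6059] v=[-0.3082]
Step 42: x=[3.5762] v=[-0.2975]
Step 43: x=[3.5476] v=[-0.2859]
Step 44: x=[3.5202] v=[-0.2736]
Step 45: x=[3.4942] v=[-0.2605]
Step 46: x=[3.4695] v=[-0.2467]
Step 47: x=[3.4463] v=[-0.2322]
Step 48: x=[3.4246] v=[-0.2171]
Step 49: x=[3.4045] v=[-0.2014]
Step 50: x=[3.3860] v=[-0.1852]
Step 51: x=[3.3692] v=[-0.1685]
Step 52: x=[3.3541] v=[-0.1513]
Step 53: x=[3.3407] v=[-0.1337]
Step 54: x=[3.3291] v=[-0.1157]
v[0] did not become non-negative within 54 steps; using fallback time=5.4000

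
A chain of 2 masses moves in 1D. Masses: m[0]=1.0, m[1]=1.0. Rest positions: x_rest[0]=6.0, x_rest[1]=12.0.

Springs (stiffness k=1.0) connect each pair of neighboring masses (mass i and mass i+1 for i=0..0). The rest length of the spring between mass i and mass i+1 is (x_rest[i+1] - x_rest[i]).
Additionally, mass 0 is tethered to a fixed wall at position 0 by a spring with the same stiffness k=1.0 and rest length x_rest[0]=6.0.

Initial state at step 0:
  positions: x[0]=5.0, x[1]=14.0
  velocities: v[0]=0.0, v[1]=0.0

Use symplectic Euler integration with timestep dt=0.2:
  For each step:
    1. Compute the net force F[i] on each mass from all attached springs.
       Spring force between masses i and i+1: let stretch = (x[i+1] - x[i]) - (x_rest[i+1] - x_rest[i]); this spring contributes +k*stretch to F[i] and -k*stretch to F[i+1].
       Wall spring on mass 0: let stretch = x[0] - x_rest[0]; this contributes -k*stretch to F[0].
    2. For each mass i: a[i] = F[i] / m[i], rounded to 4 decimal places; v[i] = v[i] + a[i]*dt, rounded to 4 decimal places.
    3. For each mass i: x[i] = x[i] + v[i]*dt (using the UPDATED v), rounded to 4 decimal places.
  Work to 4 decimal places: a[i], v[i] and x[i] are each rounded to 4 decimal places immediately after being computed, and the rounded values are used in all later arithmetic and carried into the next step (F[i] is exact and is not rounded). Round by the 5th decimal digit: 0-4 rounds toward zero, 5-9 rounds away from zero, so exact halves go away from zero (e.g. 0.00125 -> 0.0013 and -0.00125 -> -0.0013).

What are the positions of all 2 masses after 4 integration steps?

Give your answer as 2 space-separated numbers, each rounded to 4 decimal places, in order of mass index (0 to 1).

Answer: 6.3488 12.9600

Derivation:
Step 0: x=[5.0000 14.0000] v=[0.0000 0.0000]
Step 1: x=[5.1600 13.8800] v=[0.8000 -0.6000]
Step 2: x=[5.4624 13.6512] v=[1.5120 -1.1440]
Step 3: x=[5.8739 13.3348] v=[2.0573 -1.5818]
Step 4: x=[6.3488 12.9600] v=[2.3747 -1.8740]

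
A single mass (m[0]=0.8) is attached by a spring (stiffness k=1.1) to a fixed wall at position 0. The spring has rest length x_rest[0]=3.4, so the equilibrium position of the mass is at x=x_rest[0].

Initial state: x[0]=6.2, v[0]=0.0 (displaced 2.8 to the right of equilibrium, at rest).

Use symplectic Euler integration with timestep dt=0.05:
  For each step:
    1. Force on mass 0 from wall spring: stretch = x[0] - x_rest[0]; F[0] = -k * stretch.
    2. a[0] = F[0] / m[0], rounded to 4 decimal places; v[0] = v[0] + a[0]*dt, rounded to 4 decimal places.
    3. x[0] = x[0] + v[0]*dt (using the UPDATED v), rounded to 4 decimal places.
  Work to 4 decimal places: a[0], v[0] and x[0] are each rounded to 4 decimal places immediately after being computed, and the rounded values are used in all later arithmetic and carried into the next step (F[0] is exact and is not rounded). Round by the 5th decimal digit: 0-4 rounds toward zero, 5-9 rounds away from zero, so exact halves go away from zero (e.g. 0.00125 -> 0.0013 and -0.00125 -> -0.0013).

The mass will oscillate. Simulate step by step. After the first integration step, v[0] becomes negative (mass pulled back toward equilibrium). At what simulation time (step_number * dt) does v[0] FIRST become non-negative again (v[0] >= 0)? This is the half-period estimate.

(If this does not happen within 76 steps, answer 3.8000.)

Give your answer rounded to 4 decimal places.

Answer: 2.7000

Derivation:
Step 0: x=[6.2000] v=[0.0000]
Step 1: x=[6.1904] v=[-0.1925]
Step 2: x=[6.1712] v=[-0.3843]
Step 3: x=[6.1425] v=[-0.5748]
Step 4: x=[6.1043] v=[-0.7633]
Step 5: x=[6.0568] v=[-0.9492]
Step 6: x=[6.0002] v=[-1.1319]
Step 7: x=[5.9347] v=[-1.3107]
Step 8: x=[5.8605] v=[-1.4850]
Step 9: x=[5.7778] v=[-1.6542]
Step 10: x=[5.6869] v=[-1.8177]
Step 11: x=[5.5882] v=[-1.9749]
Step 12: x=[5.4819] v=[-2.1253]
Step 13: x=[5.3685] v=[-2.2684]
Step 14: x=[5.2483] v=[-2.4037]
Step 15: x=[5.1218] v=[-2.5308]
Step 16: x=[4.9893] v=[-2.6492]
Step 17: x=[4.8514] v=[-2.7585]
Step 18: x=[4.7085] v=[-2.8583]
Step 19: x=[4.5611] v=[-2.9483]
Step 20: x=[4.4097] v=[-3.0281]
Step 21: x=[4.2548] v=[-3.0975]
Step 22: x=[4.0970] v=[-3.1563]
Step 23: x=[3.9368] v=[-3.2042]
Step 24: x=[3.7747] v=[-3.2411]
Step 25: x=[3.6114] v=[-3.2669]
Step 26: x=[3.4473] v=[-3.2814]
Step 27: x=[3.2831] v=[-3.2847]
Step 28: x=[3.1193] v=[-3.2767]
Step 29: x=[2.9564] v=[-3.2574]
Step 30: x=[2.7951] v=[-3.2269]
Step 31: x=[2.6358] v=[-3.1853]
Step 32: x=[2.4792] v=[-3.1328]
Step 33: x=[2.3257] v=[-3.0695]
Step 34: x=[2.1759] v=[-2.9956]
Step 35: x=[2.0303] v=[-2.9114]
Step 36: x=[1.8894] v=[-2.8172]
Step 37: x=[1.7537] v=[-2.7133]
Step 38: x=[1.6237] v=[-2.6001]
Step 39: x=[1.4998] v=[-2.4780]
Step 40: x=[1.3824] v=[-2.3474]
Step 41: x=[1.2720] v=[-2.2087]
Step 42: x=[1.1689] v=[-2.0624]
Step 43: x=[1.0735] v=[-1.9090]
Step 44: x=[0.9860] v=[-1.7491]
Step 45: x=[0.9068] v=[-1.5831]
Step 46: x=[0.8362] v=[-1.4117]
Step 47: x=[0.7744] v=[-1.2354]
Step 48: x=[0.7217] v=[-1.0549]
Step 49: x=[0.6782] v=[-0.8708]
Step 50: x=[0.6440] v=[-0.6837]
Step 51: x=[0.6193] v=[-0.4942]
Step 52: x=[0.6042] v=[-0.3030]
Step 53: x=[0.5987] v=[-0.1108]
Step 54: x=[0.6028] v=[0.0818]
First v>=0 after going negative at step 54, time=2.7000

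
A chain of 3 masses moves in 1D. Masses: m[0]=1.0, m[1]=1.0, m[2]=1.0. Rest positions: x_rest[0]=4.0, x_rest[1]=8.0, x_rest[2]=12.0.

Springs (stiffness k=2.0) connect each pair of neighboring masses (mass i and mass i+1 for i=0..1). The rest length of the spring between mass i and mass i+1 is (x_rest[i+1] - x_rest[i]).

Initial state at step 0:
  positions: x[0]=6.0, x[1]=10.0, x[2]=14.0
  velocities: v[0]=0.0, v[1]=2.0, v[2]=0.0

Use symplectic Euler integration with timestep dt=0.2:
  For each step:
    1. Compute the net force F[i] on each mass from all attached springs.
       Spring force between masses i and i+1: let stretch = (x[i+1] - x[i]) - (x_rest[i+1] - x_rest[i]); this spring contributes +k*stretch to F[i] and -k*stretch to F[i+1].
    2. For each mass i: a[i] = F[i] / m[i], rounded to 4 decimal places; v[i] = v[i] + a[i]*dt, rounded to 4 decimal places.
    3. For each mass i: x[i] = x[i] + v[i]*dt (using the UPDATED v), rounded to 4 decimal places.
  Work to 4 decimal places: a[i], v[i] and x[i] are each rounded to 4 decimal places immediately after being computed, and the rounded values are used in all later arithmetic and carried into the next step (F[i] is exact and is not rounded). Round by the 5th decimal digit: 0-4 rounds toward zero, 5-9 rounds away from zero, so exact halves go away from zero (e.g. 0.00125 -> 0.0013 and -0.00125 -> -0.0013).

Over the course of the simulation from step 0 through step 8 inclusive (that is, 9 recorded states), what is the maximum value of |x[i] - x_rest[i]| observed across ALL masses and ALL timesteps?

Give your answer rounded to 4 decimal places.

Step 0: x=[6.0000 10.0000 14.0000] v=[0.0000 2.0000 0.0000]
Step 1: x=[6.0000 10.4000 14.0000] v=[0.0000 2.0000 0.0000]
Step 2: x=[6.0320 10.7360 14.0320] v=[0.1600 1.6800 0.1600]
Step 3: x=[6.1203 10.9594 14.1203] v=[0.4416 1.1168 0.4416]
Step 4: x=[6.2757 11.0485 14.2757] v=[0.7772 0.4455 0.7772]
Step 5: x=[6.4930 11.0140 14.4930] v=[1.0863 -0.1727 1.0863]
Step 6: x=[6.7519 10.8961 14.7519] v=[1.2947 -0.5895 1.2947]
Step 7: x=[7.0224 10.7551 15.0224] v=[1.3524 -0.7049 1.3524]
Step 8: x=[7.2715 10.6569 15.2715] v=[1.2455 -0.4911 1.2455]
Max displacement = 3.2715

Answer: 3.2715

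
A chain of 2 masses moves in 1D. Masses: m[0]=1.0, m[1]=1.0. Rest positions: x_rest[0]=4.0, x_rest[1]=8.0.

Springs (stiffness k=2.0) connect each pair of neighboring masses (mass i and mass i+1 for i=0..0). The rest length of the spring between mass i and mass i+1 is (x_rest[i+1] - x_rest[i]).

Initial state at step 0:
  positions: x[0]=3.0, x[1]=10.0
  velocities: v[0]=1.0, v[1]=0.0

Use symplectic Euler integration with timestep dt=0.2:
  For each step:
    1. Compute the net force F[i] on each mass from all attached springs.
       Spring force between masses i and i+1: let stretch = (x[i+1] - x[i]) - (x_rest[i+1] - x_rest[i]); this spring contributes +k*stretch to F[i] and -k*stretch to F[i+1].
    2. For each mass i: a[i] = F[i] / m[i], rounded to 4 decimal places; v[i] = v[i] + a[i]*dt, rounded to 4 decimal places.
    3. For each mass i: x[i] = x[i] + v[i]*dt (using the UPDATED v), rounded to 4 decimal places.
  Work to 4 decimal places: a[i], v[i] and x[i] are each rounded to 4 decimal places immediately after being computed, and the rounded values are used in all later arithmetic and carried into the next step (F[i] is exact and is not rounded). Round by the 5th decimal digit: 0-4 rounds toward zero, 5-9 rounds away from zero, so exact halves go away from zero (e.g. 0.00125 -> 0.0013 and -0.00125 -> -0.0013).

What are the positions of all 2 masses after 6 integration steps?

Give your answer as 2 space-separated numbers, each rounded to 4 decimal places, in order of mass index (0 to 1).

Answer: 6.5948 7.6052

Derivation:
Step 0: x=[3.0000 10.0000] v=[1.0000 0.0000]
Step 1: x=[3.4400 9.7600] v=[2.2000 -1.2000]
Step 2: x=[4.0656 9.3344] v=[3.1280 -2.1280]
Step 3: x=[4.7927 8.8073] v=[3.6355 -2.6355]
Step 4: x=[5.5210 8.2790] v=[3.6413 -2.6413]
Step 5: x=[6.1499 7.8501] v=[3.1445 -2.1445]
Step 6: x=[6.5948 7.6052] v=[2.2246 -1.2246]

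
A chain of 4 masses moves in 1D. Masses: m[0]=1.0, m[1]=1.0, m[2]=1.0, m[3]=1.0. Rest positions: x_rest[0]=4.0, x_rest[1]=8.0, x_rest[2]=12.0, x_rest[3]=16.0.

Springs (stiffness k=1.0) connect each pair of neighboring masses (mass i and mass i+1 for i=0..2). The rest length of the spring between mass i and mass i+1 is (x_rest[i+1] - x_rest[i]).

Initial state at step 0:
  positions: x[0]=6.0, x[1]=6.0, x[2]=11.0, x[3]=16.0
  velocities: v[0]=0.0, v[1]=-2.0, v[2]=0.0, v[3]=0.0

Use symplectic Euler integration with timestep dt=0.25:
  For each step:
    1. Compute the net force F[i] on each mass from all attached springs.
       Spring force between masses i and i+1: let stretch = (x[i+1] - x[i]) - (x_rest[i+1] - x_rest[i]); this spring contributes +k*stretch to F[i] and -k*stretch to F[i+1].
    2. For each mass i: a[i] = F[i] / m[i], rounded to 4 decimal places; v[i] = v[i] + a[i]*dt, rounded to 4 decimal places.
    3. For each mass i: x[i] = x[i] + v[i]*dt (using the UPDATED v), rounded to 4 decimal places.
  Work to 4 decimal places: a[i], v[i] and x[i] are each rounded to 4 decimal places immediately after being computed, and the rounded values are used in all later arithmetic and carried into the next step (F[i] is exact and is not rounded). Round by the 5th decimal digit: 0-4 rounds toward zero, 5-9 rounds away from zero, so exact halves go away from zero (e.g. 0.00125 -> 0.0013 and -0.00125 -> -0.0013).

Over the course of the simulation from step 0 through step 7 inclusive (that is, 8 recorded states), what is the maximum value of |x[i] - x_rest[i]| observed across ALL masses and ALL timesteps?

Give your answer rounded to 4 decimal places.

Step 0: x=[6.0000 6.0000 11.0000 16.0000] v=[0.0000 -2.0000 0.0000 0.0000]
Step 1: x=[5.7500 5.8125 11.0000 15.9375] v=[-1.0000 -0.7500 0.0000 -0.2500]
Step 2: x=[5.2539 5.9453 10.9844 15.8164] v=[-1.9844 0.5313 -0.0625 -0.4844]
Step 3: x=[4.5510 6.3499 10.9558 15.6433] v=[-2.8116 1.6182 -0.1143 -0.6924]
Step 4: x=[3.7105 6.9299 10.9323 15.4272] v=[-3.3619 2.3200 -0.0939 -0.8643]
Step 5: x=[2.8212 7.5589 10.9396 15.1802] v=[-3.5571 2.5158 0.0292 -0.9880]
Step 6: x=[1.9780 8.1031 11.0007 14.9182] v=[-3.3727 2.1766 0.2442 -1.0482]
Step 7: x=[1.2677 8.4455 11.1255 14.6613] v=[-2.8414 1.3697 0.4992 -1.0276]
Max displacement = 2.7323

Answer: 2.7323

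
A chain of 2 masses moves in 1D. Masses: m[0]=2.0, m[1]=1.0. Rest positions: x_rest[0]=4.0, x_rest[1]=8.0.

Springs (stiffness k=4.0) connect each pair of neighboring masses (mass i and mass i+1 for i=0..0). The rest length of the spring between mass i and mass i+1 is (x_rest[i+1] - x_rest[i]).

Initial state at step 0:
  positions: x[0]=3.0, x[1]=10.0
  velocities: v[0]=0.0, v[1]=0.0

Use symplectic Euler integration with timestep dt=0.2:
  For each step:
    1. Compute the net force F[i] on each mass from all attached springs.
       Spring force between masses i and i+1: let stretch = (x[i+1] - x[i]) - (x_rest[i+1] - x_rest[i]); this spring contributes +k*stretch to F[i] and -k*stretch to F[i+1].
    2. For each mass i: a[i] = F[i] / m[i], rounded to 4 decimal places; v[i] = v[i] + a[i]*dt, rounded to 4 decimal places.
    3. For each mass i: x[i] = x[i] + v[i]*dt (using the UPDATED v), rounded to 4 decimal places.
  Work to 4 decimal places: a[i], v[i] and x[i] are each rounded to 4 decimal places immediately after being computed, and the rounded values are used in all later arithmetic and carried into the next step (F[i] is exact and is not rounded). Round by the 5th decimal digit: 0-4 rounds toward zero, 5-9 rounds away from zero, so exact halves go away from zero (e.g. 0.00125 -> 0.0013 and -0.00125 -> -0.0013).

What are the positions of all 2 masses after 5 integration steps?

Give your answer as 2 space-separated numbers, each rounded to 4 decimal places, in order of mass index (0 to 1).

Answer: 4.9420 6.1160

Derivation:
Step 0: x=[3.0000 10.0000] v=[0.0000 0.0000]
Step 1: x=[3.2400 9.5200] v=[1.2000 -2.4000]
Step 2: x=[3.6624 8.6752] v=[2.1120 -4.2240]
Step 3: x=[4.1658 7.6684] v=[2.5171 -5.0342]
Step 4: x=[4.6294 6.7411] v=[2.3181 -4.6363]
Step 5: x=[4.9420 6.1160] v=[1.5628 -3.1257]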